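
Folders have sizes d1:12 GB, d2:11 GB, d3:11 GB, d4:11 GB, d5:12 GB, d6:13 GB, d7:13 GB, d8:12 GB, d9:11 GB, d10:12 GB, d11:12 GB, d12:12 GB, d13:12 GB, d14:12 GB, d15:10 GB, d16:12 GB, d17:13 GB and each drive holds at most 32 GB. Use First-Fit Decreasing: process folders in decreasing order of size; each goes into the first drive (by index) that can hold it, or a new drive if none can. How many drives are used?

Sorted descending: 13, 13, 13, 12, 12, 12, 12, 12, 12, 12, 12, 12, 11, 11, 11, 11, 10.
drive 1: place 13 GB, 19 GB left
drive 1: place 13 GB, 6 GB left
drive 2: place 13 GB, 19 GB left
drive 2: place 12 GB, 7 GB left
drive 3: place 12 GB, 20 GB left
drive 3: place 12 GB, 8 GB left
drive 4: place 12 GB, 20 GB left
drive 4: place 12 GB, 8 GB left
drive 5: place 12 GB, 20 GB left
drive 5: place 12 GB, 8 GB left
drive 6: place 12 GB, 20 GB left
drive 6: place 12 GB, 8 GB left
drive 7: place 11 GB, 21 GB left
drive 7: place 11 GB, 10 GB left
drive 8: place 11 GB, 21 GB left
drive 8: place 11 GB, 10 GB left
drive 7: place 10 GB, 0 GB left
Final drives: [13,13] [13,12] [12,12] [12,12] [12,12] [12,12] [11,11,10] [11,11].

8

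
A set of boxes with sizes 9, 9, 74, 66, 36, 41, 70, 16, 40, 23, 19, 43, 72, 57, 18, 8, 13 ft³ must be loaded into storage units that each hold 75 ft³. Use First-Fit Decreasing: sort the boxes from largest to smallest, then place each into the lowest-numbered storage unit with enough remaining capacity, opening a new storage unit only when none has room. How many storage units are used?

9 storage units

Sorted descending: 74, 72, 70, 66, 57, 43, 41, 40, 36, 23, 19, 18, 16, 13, 9, 9, 8.
74 ft³ → storage unit 1 (remaining 1 ft³)
72 ft³ → storage unit 2 (remaining 3 ft³)
70 ft³ → storage unit 3 (remaining 5 ft³)
66 ft³ → storage unit 4 (remaining 9 ft³)
57 ft³ → storage unit 5 (remaining 18 ft³)
43 ft³ → storage unit 6 (remaining 32 ft³)
41 ft³ → storage unit 7 (remaining 34 ft³)
40 ft³ → storage unit 8 (remaining 35 ft³)
36 ft³ → storage unit 9 (remaining 39 ft³)
23 ft³ → storage unit 6 (remaining 9 ft³)
19 ft³ → storage unit 7 (remaining 15 ft³)
18 ft³ → storage unit 5 (remaining 0 ft³)
16 ft³ → storage unit 8 (remaining 19 ft³)
13 ft³ → storage unit 7 (remaining 2 ft³)
9 ft³ → storage unit 4 (remaining 0 ft³)
9 ft³ → storage unit 6 (remaining 0 ft³)
8 ft³ → storage unit 8 (remaining 11 ft³)
Final storage units: [74] [72] [70] [66,9] [57,18] [43,23,9] [41,19,13] [40,16,8] [36].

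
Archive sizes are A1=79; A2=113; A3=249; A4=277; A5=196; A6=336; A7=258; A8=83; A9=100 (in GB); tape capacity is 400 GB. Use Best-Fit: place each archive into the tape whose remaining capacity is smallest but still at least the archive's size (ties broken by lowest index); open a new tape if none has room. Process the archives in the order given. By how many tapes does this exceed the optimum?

0

Best-Fit: [79,113,196] [249] [277,83] [336] [258,100] → 5 tapes.
Total size 1691 GB; any packing needs at least ⌈1691/400⌉ = 5 tapes.
So 5 is already optimal.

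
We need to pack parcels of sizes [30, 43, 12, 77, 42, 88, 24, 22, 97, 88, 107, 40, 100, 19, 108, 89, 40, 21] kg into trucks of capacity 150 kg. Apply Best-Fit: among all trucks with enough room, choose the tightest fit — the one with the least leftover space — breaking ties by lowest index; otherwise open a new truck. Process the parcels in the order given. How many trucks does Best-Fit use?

9

Put 30 kg in truck 1; 120 kg remain.
Put 43 kg in truck 1; 77 kg remain.
Put 12 kg in truck 1; 65 kg remain.
Put 77 kg in truck 2; 73 kg remain.
Put 42 kg in truck 1; 23 kg remain.
Put 88 kg in truck 3; 62 kg remain.
Put 24 kg in truck 3; 38 kg remain.
Put 22 kg in truck 1; 1 kg remain.
Put 97 kg in truck 4; 53 kg remain.
Put 88 kg in truck 5; 62 kg remain.
Put 107 kg in truck 6; 43 kg remain.
Put 40 kg in truck 6; 3 kg remain.
Put 100 kg in truck 7; 50 kg remain.
Put 19 kg in truck 3; 19 kg remain.
Put 108 kg in truck 8; 42 kg remain.
Put 89 kg in truck 9; 61 kg remain.
Put 40 kg in truck 8; 2 kg remain.
Put 21 kg in truck 7; 29 kg remain.
Final trucks: [30,43,12,42,22] [77] [88,24,19] [97] [88] [107,40] [100,21] [108,40] [89].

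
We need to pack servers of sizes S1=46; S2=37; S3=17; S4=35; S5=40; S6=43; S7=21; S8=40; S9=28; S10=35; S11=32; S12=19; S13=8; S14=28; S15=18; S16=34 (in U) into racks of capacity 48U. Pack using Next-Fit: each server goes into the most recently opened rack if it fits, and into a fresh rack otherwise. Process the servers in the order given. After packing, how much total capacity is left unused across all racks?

S1 (46U) → rack 1 (remaining 2U)
S2 (37U) → rack 2 (remaining 11U)
S3 (17U) → rack 3 (remaining 31U)
S4 (35U) → rack 4 (remaining 13U)
S5 (40U) → rack 5 (remaining 8U)
S6 (43U) → rack 6 (remaining 5U)
S7 (21U) → rack 7 (remaining 27U)
S8 (40U) → rack 8 (remaining 8U)
S9 (28U) → rack 9 (remaining 20U)
S10 (35U) → rack 10 (remaining 13U)
S11 (32U) → rack 11 (remaining 16U)
S12 (19U) → rack 12 (remaining 29U)
S13 (8U) → rack 12 (remaining 21U)
S14 (28U) → rack 13 (remaining 20U)
S15 (18U) → rack 13 (remaining 2U)
S16 (34U) → rack 14 (remaining 14U)
14 racks × 48U = 672U; used 481U; unused 191U.

191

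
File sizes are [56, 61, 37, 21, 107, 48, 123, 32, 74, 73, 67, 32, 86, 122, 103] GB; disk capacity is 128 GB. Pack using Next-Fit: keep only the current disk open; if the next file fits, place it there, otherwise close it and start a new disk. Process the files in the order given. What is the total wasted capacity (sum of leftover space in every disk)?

366

disk 1: place 56 GB, 72 GB left
disk 1: place 61 GB, 11 GB left
disk 2: place 37 GB, 91 GB left
disk 2: place 21 GB, 70 GB left
disk 3: place 107 GB, 21 GB left
disk 4: place 48 GB, 80 GB left
disk 5: place 123 GB, 5 GB left
disk 6: place 32 GB, 96 GB left
disk 6: place 74 GB, 22 GB left
disk 7: place 73 GB, 55 GB left
disk 8: place 67 GB, 61 GB left
disk 8: place 32 GB, 29 GB left
disk 9: place 86 GB, 42 GB left
disk 10: place 122 GB, 6 GB left
disk 11: place 103 GB, 25 GB left
11 disks × 128 GB = 1408 GB; used 1042 GB; unused 366 GB.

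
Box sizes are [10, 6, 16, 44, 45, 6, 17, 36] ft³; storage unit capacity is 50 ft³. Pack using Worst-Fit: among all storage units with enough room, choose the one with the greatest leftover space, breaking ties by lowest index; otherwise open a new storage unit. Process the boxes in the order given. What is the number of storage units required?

storage unit 1: place 10 ft³, 40 ft³ left
storage unit 1: place 6 ft³, 34 ft³ left
storage unit 1: place 16 ft³, 18 ft³ left
storage unit 2: place 44 ft³, 6 ft³ left
storage unit 3: place 45 ft³, 5 ft³ left
storage unit 1: place 6 ft³, 12 ft³ left
storage unit 4: place 17 ft³, 33 ft³ left
storage unit 5: place 36 ft³, 14 ft³ left

5 storage units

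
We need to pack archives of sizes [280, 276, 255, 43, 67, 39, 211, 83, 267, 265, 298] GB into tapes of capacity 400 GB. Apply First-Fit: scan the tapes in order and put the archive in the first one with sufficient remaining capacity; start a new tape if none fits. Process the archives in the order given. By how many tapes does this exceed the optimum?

0

First-Fit: [280,43,67] [276,39,83] [255] [211] [267] [265] [298] → 7 tapes.
7 archives exceed 200 GB (half the capacity), and no two of those can share a tape, so at least 7 tapes are needed.
So 7 is already optimal.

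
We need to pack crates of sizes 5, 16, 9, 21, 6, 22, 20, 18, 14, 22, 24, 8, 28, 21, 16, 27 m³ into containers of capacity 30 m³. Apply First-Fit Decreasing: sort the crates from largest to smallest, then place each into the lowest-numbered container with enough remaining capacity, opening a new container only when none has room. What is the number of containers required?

11 containers

Sorted descending: 28, 27, 24, 22, 22, 21, 21, 20, 18, 16, 16, 14, 9, 8, 6, 5.
28 m³ → container 1 (remaining 2 m³)
27 m³ → container 2 (remaining 3 m³)
24 m³ → container 3 (remaining 6 m³)
22 m³ → container 4 (remaining 8 m³)
22 m³ → container 5 (remaining 8 m³)
21 m³ → container 6 (remaining 9 m³)
21 m³ → container 7 (remaining 9 m³)
20 m³ → container 8 (remaining 10 m³)
18 m³ → container 9 (remaining 12 m³)
16 m³ → container 10 (remaining 14 m³)
16 m³ → container 11 (remaining 14 m³)
14 m³ → container 10 (remaining 0 m³)
9 m³ → container 6 (remaining 0 m³)
8 m³ → container 4 (remaining 0 m³)
6 m³ → container 3 (remaining 0 m³)
5 m³ → container 5 (remaining 3 m³)
Final containers: [28] [27] [24,6] [22,8] [22,5] [21,9] [21] [20] [18] [16,14] [16].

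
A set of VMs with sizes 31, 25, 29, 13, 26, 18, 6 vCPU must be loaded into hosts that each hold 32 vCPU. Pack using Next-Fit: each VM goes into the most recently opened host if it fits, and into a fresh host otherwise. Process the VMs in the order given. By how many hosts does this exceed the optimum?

Next-Fit: [31] [25] [29] [13] [26] [18,6] → 6 hosts.
Total size 148 vCPU; any packing needs at least ⌈148/32⌉ = 5 hosts.
An optimal packing achieves that bound: [31] [29] [26,6] [25] [18,13] → 5 hosts.
Excess: 6 − 5 = 1.

1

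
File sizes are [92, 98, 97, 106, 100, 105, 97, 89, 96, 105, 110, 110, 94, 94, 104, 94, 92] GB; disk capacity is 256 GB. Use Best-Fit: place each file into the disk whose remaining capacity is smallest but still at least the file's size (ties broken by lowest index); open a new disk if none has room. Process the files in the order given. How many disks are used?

92 GB → disk 1 (remaining 164 GB)
98 GB → disk 1 (remaining 66 GB)
97 GB → disk 2 (remaining 159 GB)
106 GB → disk 2 (remaining 53 GB)
100 GB → disk 3 (remaining 156 GB)
105 GB → disk 3 (remaining 51 GB)
97 GB → disk 4 (remaining 159 GB)
89 GB → disk 4 (remaining 70 GB)
96 GB → disk 5 (remaining 160 GB)
105 GB → disk 5 (remaining 55 GB)
110 GB → disk 6 (remaining 146 GB)
110 GB → disk 6 (remaining 36 GB)
94 GB → disk 7 (remaining 162 GB)
94 GB → disk 7 (remaining 68 GB)
104 GB → disk 8 (remaining 152 GB)
94 GB → disk 8 (remaining 58 GB)
92 GB → disk 9 (remaining 164 GB)

9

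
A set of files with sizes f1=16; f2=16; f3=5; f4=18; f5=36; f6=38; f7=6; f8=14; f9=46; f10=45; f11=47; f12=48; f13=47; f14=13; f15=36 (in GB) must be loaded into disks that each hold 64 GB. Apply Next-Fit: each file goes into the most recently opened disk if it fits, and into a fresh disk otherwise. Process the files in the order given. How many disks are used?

9 disks

f1 (16 GB) → disk 1 (remaining 48 GB)
f2 (16 GB) → disk 1 (remaining 32 GB)
f3 (5 GB) → disk 1 (remaining 27 GB)
f4 (18 GB) → disk 1 (remaining 9 GB)
f5 (36 GB) → disk 2 (remaining 28 GB)
f6 (38 GB) → disk 3 (remaining 26 GB)
f7 (6 GB) → disk 3 (remaining 20 GB)
f8 (14 GB) → disk 3 (remaining 6 GB)
f9 (46 GB) → disk 4 (remaining 18 GB)
f10 (45 GB) → disk 5 (remaining 19 GB)
f11 (47 GB) → disk 6 (remaining 17 GB)
f12 (48 GB) → disk 7 (remaining 16 GB)
f13 (47 GB) → disk 8 (remaining 17 GB)
f14 (13 GB) → disk 8 (remaining 4 GB)
f15 (36 GB) → disk 9 (remaining 28 GB)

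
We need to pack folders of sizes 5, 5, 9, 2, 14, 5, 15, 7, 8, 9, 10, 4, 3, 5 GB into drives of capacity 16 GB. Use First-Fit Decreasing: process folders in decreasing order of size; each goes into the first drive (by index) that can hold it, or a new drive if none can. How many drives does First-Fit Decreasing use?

7

Sorted descending: 15, 14, 10, 9, 9, 8, 7, 5, 5, 5, 5, 4, 3, 2.
15 GB → drive 1 (remaining 1 GB)
14 GB → drive 2 (remaining 2 GB)
10 GB → drive 3 (remaining 6 GB)
9 GB → drive 4 (remaining 7 GB)
9 GB → drive 5 (remaining 7 GB)
8 GB → drive 6 (remaining 8 GB)
7 GB → drive 4 (remaining 0 GB)
5 GB → drive 3 (remaining 1 GB)
5 GB → drive 5 (remaining 2 GB)
5 GB → drive 6 (remaining 3 GB)
5 GB → drive 7 (remaining 11 GB)
4 GB → drive 7 (remaining 7 GB)
3 GB → drive 6 (remaining 0 GB)
2 GB → drive 2 (remaining 0 GB)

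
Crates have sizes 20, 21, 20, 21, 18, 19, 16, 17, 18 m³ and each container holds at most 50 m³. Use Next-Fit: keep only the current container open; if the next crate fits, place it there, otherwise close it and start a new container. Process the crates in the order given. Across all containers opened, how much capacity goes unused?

container 1: place 20 m³, 30 m³ left
container 1: place 21 m³, 9 m³ left
container 2: place 20 m³, 30 m³ left
container 2: place 21 m³, 9 m³ left
container 3: place 18 m³, 32 m³ left
container 3: place 19 m³, 13 m³ left
container 4: place 16 m³, 34 m³ left
container 4: place 17 m³, 17 m³ left
container 5: place 18 m³, 32 m³ left
5 containers × 50 m³ = 250 m³; used 170 m³; unused 80 m³.

80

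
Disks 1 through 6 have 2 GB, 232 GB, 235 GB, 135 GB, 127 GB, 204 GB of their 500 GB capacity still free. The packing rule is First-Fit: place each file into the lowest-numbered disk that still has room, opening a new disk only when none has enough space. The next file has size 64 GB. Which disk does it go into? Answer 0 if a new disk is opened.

Disks with room: disk 2 (232 GB), disk 3 (235 GB), disk 4 (135 GB), disk 5 (127 GB), disk 6 (204 GB).
The first with room is disk 2.

2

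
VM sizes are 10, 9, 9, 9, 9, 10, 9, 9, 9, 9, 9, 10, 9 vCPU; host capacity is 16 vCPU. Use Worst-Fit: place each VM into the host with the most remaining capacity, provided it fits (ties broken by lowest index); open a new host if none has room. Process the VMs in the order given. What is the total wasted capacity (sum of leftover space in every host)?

10 vCPU → host 1 (remaining 6 vCPU)
9 vCPU → host 2 (remaining 7 vCPU)
9 vCPU → host 3 (remaining 7 vCPU)
9 vCPU → host 4 (remaining 7 vCPU)
9 vCPU → host 5 (remaining 7 vCPU)
10 vCPU → host 6 (remaining 6 vCPU)
9 vCPU → host 7 (remaining 7 vCPU)
9 vCPU → host 8 (remaining 7 vCPU)
9 vCPU → host 9 (remaining 7 vCPU)
9 vCPU → host 10 (remaining 7 vCPU)
9 vCPU → host 11 (remaining 7 vCPU)
10 vCPU → host 12 (remaining 6 vCPU)
9 vCPU → host 13 (remaining 7 vCPU)
13 hosts × 16 vCPU = 208 vCPU; used 120 vCPU; unused 88 vCPU.

88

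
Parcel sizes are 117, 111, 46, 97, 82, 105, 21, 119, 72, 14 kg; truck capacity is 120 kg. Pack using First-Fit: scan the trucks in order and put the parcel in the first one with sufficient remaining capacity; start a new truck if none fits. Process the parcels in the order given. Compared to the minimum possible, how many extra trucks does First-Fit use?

1

First-Fit: [117] [111] [46,21,14] [97] [82] [105] [119] [72] → 8 trucks.
Total size 784 kg; any packing needs at least ⌈784/120⌉ = 7 trucks.
An optimal packing achieves that bound: [119] [117] [111] [105,14] [97,21] [82] [72,46] → 7 trucks.
Excess: 8 − 7 = 1.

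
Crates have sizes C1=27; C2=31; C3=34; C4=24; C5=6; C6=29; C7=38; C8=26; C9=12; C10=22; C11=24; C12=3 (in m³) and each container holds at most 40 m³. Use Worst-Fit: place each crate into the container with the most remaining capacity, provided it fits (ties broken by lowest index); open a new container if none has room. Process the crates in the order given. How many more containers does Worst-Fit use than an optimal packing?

0

Worst-Fit: [27] [31] [34] [24,6] [29] [38] [26,12] [22,3] [24] → 9 containers.
9 crates exceed 20 m³ (half the capacity), and no two of those can share a container, so at least 9 containers are needed.
So 9 is already optimal.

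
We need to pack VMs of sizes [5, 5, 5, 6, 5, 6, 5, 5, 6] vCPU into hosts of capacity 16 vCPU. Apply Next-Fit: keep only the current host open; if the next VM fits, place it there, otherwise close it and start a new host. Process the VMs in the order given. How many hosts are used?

4

5 vCPU → host 1 (remaining 11 vCPU)
5 vCPU → host 1 (remaining 6 vCPU)
5 vCPU → host 1 (remaining 1 vCPU)
6 vCPU → host 2 (remaining 10 vCPU)
5 vCPU → host 2 (remaining 5 vCPU)
6 vCPU → host 3 (remaining 10 vCPU)
5 vCPU → host 3 (remaining 5 vCPU)
5 vCPU → host 3 (remaining 0 vCPU)
6 vCPU → host 4 (remaining 10 vCPU)
Final hosts: [5,5,5] [6,5] [6,5,5] [6].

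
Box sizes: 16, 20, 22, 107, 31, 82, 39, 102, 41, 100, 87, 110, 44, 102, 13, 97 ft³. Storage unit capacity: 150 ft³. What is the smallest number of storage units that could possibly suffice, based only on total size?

Total size = 16 + 20 + 22 + 107 + 31 + 82 + 39 + 102 + 41 + 100 + 87 + 110 + 44 + 102 + 13 + 97 = 1013 ft³.
⌈1013 / 150⌉ = 7.

7 storage units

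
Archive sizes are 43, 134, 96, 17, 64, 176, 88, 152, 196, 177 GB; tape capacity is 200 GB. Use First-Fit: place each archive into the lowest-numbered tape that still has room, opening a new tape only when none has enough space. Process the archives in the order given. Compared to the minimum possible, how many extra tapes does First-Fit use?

1

First-Fit: [43,134,17] [96,64] [176] [88] [152] [196] [177] → 7 tapes.
Total size 1143 GB; any packing needs at least ⌈1143/200⌉ = 6 tapes.
An optimal packing achieves that bound: [196] [177,17] [176] [152,43] [134,64] [96,88] → 6 tapes.
Excess: 7 − 6 = 1.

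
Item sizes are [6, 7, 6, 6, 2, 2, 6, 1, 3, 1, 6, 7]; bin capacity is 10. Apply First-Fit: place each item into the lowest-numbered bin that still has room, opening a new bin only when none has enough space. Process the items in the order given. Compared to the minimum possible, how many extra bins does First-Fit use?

0

First-Fit: [6,2,2] [7,1,1] [6,3] [6] [6] [6] [7] → 7 bins.
7 items exceed 5 (half the capacity), and no two of those can share a bin, so at least 7 bins are needed.
So 7 is already optimal.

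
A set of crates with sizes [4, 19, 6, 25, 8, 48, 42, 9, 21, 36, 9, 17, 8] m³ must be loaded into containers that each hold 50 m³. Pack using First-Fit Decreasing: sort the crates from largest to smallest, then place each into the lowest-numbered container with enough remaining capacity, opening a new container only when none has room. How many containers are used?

Sorted descending: 48, 42, 36, 25, 21, 19, 17, 9, 9, 8, 8, 6, 4.
48 m³ → container 1 (remaining 2 m³)
42 m³ → container 2 (remaining 8 m³)
36 m³ → container 3 (remaining 14 m³)
25 m³ → container 4 (remaining 25 m³)
21 m³ → container 4 (remaining 4 m³)
19 m³ → container 5 (remaining 31 m³)
17 m³ → container 5 (remaining 14 m³)
9 m³ → container 3 (remaining 5 m³)
9 m³ → container 5 (remaining 5 m³)
8 m³ → container 2 (remaining 0 m³)
8 m³ → container 6 (remaining 42 m³)
6 m³ → container 6 (remaining 36 m³)
4 m³ → container 3 (remaining 1 m³)

6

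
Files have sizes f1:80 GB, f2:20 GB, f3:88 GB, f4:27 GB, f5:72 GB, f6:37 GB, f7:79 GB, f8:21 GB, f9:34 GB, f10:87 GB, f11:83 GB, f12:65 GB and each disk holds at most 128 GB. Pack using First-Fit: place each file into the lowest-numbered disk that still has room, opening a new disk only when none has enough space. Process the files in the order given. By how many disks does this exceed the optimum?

First-Fit: [80,20,27] [88,37] [72,21,34] [79] [87] [83] [65] → 7 disks.
7 files exceed 64 GB (half the capacity), and no two of those can share a disk, so at least 7 disks are needed.
So 7 is already optimal.

0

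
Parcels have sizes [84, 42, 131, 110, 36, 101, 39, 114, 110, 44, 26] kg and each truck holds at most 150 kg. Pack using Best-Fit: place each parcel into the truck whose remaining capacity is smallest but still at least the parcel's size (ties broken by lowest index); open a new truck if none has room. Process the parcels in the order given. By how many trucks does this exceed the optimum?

Best-Fit: [84,42] [131] [110,36] [101,39] [114,26] [110] [44] → 7 trucks.
Total size 837 kg; any packing needs at least ⌈837/150⌉ = 6 trucks.
An optimal packing achieves that bound: [131] [114,36] [110,39] [110,26] [101,44] [84,42] → 6 trucks.
Excess: 7 − 6 = 1.

1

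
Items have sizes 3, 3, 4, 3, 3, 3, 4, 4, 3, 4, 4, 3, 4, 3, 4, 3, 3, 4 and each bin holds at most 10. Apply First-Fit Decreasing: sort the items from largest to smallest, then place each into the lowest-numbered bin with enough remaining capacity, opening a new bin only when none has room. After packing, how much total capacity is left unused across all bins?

18

Sorted descending: 4, 4, 4, 4, 4, 4, 4, 4, 3, 3, 3, 3, 3, 3, 3, 3, 3, 3.
Put 4 in bin 1; 6 remain.
Put 4 in bin 1; 2 remain.
Put 4 in bin 2; 6 remain.
Put 4 in bin 2; 2 remain.
Put 4 in bin 3; 6 remain.
Put 4 in bin 3; 2 remain.
Put 4 in bin 4; 6 remain.
Put 4 in bin 4; 2 remain.
Put 3 in bin 5; 7 remain.
Put 3 in bin 5; 4 remain.
Put 3 in bin 5; 1 remain.
Put 3 in bin 6; 7 remain.
Put 3 in bin 6; 4 remain.
Put 3 in bin 6; 1 remain.
Put 3 in bin 7; 7 remain.
Put 3 in bin 7; 4 remain.
Put 3 in bin 7; 1 remain.
Put 3 in bin 8; 7 remain.
8 bins × 10 = 80; used 62; unused 18.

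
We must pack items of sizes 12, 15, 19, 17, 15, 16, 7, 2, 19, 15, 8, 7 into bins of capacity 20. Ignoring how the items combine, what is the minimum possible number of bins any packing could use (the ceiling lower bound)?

8

Total size = 12 + 15 + 19 + 17 + 15 + 16 + 7 + 2 + 19 + 15 + 8 + 7 = 152.
⌈152 / 20⌉ = 8.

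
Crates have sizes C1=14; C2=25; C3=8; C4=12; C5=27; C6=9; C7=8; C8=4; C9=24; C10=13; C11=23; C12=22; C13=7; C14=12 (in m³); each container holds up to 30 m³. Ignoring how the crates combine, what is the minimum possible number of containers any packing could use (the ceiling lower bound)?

7

Total size = 14 + 25 + 8 + 12 + 27 + 9 + 8 + 4 + 24 + 13 + 23 + 22 + 7 + 12 = 208 m³.
⌈208 / 30⌉ = 7.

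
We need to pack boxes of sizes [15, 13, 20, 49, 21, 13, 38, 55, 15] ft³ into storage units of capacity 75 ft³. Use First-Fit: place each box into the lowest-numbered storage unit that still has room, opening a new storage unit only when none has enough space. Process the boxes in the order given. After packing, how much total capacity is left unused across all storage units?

15 ft³ → storage unit 1 (remaining 60 ft³)
13 ft³ → storage unit 1 (remaining 47 ft³)
20 ft³ → storage unit 1 (remaining 27 ft³)
49 ft³ → storage unit 2 (remaining 26 ft³)
21 ft³ → storage unit 1 (remaining 6 ft³)
13 ft³ → storage unit 2 (remaining 13 ft³)
38 ft³ → storage unit 3 (remaining 37 ft³)
55 ft³ → storage unit 4 (remaining 20 ft³)
15 ft³ → storage unit 3 (remaining 22 ft³)
4 storage units × 75 ft³ = 300 ft³; used 239 ft³; unused 61 ft³.

61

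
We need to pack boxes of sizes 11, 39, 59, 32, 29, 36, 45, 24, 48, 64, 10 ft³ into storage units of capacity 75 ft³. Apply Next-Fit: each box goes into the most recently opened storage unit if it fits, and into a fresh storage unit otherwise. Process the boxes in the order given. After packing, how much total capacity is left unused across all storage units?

128

11 ft³ → storage unit 1 (remaining 64 ft³)
39 ft³ → storage unit 1 (remaining 25 ft³)
59 ft³ → storage unit 2 (remaining 16 ft³)
32 ft³ → storage unit 3 (remaining 43 ft³)
29 ft³ → storage unit 3 (remaining 14 ft³)
36 ft³ → storage unit 4 (remaining 39 ft³)
45 ft³ → storage unit 5 (remaining 30 ft³)
24 ft³ → storage unit 5 (remaining 6 ft³)
48 ft³ → storage unit 6 (remaining 27 ft³)
64 ft³ → storage unit 7 (remaining 11 ft³)
10 ft³ → storage unit 7 (remaining 1 ft³)
7 storage units × 75 ft³ = 525 ft³; used 397 ft³; unused 128 ft³.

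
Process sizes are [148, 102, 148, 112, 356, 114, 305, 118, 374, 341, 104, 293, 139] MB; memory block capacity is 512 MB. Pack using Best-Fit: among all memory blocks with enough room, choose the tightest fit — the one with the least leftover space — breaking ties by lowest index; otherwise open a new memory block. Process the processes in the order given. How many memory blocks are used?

Put 148 MB in memory block 1; 364 MB remain.
Put 102 MB in memory block 1; 262 MB remain.
Put 148 MB in memory block 1; 114 MB remain.
Put 112 MB in memory block 1; 2 MB remain.
Put 356 MB in memory block 2; 156 MB remain.
Put 114 MB in memory block 2; 42 MB remain.
Put 305 MB in memory block 3; 207 MB remain.
Put 118 MB in memory block 3; 89 MB remain.
Put 374 MB in memory block 4; 138 MB remain.
Put 341 MB in memory block 5; 171 MB remain.
Put 104 MB in memory block 4; 34 MB remain.
Put 293 MB in memory block 6; 219 MB remain.
Put 139 MB in memory block 5; 32 MB remain.

6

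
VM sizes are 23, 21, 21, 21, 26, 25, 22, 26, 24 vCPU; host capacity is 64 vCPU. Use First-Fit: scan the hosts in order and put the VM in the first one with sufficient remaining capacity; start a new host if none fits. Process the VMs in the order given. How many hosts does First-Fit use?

4 hosts

host 1: place 23 vCPU, 41 vCPU left
host 1: place 21 vCPU, 20 vCPU left
host 2: place 21 vCPU, 43 vCPU left
host 2: place 21 vCPU, 22 vCPU left
host 3: place 26 vCPU, 38 vCPU left
host 3: place 25 vCPU, 13 vCPU left
host 2: place 22 vCPU, 0 vCPU left
host 4: place 26 vCPU, 38 vCPU left
host 4: place 24 vCPU, 14 vCPU left
Final hosts: [23,21] [21,21,22] [26,25] [26,24].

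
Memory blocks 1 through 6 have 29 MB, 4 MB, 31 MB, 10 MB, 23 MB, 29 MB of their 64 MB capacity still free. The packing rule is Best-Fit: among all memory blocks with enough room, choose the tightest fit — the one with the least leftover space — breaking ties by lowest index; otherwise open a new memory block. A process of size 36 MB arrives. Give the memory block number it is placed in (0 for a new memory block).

0

No memory block has ≥ 36 MB free, so a new memory block is opened.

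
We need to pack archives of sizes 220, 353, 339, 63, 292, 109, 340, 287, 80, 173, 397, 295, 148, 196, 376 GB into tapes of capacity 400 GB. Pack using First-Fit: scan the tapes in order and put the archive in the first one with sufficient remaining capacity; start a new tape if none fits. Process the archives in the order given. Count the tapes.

Put 220 GB in tape 1; 180 GB remain.
Put 353 GB in tape 2; 47 GB remain.
Put 339 GB in tape 3; 61 GB remain.
Put 63 GB in tape 1; 117 GB remain.
Put 292 GB in tape 4; 108 GB remain.
Put 109 GB in tape 1; 8 GB remain.
Put 340 GB in tape 5; 60 GB remain.
Put 287 GB in tape 6; 113 GB remain.
Put 80 GB in tape 4; 28 GB remain.
Put 173 GB in tape 7; 227 GB remain.
Put 397 GB in tape 8; 3 GB remain.
Put 295 GB in tape 9; 105 GB remain.
Put 148 GB in tape 7; 79 GB remain.
Put 196 GB in tape 10; 204 GB remain.
Put 376 GB in tape 11; 24 GB remain.
Final tapes: [220,63,109] [353] [339] [292,80] [340] [287] [173,148] [397] [295] [196] [376].

11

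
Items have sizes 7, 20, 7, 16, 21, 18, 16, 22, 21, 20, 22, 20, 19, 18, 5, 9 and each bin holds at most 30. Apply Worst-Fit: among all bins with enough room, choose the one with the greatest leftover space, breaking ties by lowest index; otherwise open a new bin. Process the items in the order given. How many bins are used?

Put 7 in bin 1; 23 remain.
Put 20 in bin 1; 3 remain.
Put 7 in bin 2; 23 remain.
Put 16 in bin 2; 7 remain.
Put 21 in bin 3; 9 remain.
Put 18 in bin 4; 12 remain.
Put 16 in bin 5; 14 remain.
Put 22 in bin 6; 8 remain.
Put 21 in bin 7; 9 remain.
Put 20 in bin 8; 10 remain.
Put 22 in bin 9; 8 remain.
Put 20 in bin 10; 10 remain.
Put 19 in bin 11; 11 remain.
Put 18 in bin 12; 12 remain.
Put 5 in bin 5; 9 remain.
Put 9 in bin 4; 3 remain.

12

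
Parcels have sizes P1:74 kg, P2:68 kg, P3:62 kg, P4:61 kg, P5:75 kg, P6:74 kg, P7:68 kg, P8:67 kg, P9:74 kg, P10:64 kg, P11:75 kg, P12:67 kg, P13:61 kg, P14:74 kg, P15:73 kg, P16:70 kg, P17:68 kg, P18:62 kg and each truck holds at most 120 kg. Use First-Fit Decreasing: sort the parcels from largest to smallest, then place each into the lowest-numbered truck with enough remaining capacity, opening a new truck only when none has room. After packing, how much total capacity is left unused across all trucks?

Sorted descending: 75, 75, 74, 74, 74, 74, 73, 70, 68, 68, 68, 67, 67, 64, 62, 62, 61, 61.
Put 75 kg in truck 1; 45 kg remain.
Put 75 kg in truck 2; 45 kg remain.
Put 74 kg in truck 3; 46 kg remain.
Put 74 kg in truck 4; 46 kg remain.
Put 74 kg in truck 5; 46 kg remain.
Put 74 kg in truck 6; 46 kg remain.
Put 73 kg in truck 7; 47 kg remain.
Put 70 kg in truck 8; 50 kg remain.
Put 68 kg in truck 9; 52 kg remain.
Put 68 kg in truck 10; 52 kg remain.
Put 68 kg in truck 11; 52 kg remain.
Put 67 kg in truck 12; 53 kg remain.
Put 67 kg in truck 13; 53 kg remain.
Put 64 kg in truck 14; 56 kg remain.
Put 62 kg in truck 15; 58 kg remain.
Put 62 kg in truck 16; 58 kg remain.
Put 61 kg in truck 17; 59 kg remain.
Put 61 kg in truck 18; 59 kg remain.
18 trucks × 120 kg = 2160 kg; used 1237 kg; unused 923 kg.

923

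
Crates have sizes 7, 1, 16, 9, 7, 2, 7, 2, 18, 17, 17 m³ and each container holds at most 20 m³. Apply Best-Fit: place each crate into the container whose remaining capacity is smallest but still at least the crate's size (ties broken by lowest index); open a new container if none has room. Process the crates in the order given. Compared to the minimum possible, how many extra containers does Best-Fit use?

Best-Fit: [7,1,9,2] [16,2] [7,7] [18] [17] [17] → 6 containers.
Total size 103 m³; any packing needs at least ⌈103/20⌉ = 6 containers.
So 6 is already optimal.

0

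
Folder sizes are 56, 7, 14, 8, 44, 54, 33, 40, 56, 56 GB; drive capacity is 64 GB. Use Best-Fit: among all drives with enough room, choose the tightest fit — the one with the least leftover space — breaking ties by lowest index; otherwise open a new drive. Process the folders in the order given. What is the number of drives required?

56 GB → drive 1 (remaining 8 GB)
7 GB → drive 1 (remaining 1 GB)
14 GB → drive 2 (remaining 50 GB)
8 GB → drive 2 (remaining 42 GB)
44 GB → drive 3 (remaining 20 GB)
54 GB → drive 4 (remaining 10 GB)
33 GB → drive 2 (remaining 9 GB)
40 GB → drive 5 (remaining 24 GB)
56 GB → drive 6 (remaining 8 GB)
56 GB → drive 7 (remaining 8 GB)
Final drives: [56,7] [14,8,33] [44] [54] [40] [56] [56].

7 drives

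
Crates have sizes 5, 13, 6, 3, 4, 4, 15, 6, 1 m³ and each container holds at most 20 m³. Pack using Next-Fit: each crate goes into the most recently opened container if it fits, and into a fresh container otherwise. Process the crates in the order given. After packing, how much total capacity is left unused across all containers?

Put 5 m³ in container 1; 15 m³ remain.
Put 13 m³ in container 1; 2 m³ remain.
Put 6 m³ in container 2; 14 m³ remain.
Put 3 m³ in container 2; 11 m³ remain.
Put 4 m³ in container 2; 7 m³ remain.
Put 4 m³ in container 2; 3 m³ remain.
Put 15 m³ in container 3; 5 m³ remain.
Put 6 m³ in container 4; 14 m³ remain.
Put 1 m³ in container 4; 13 m³ remain.
4 containers × 20 m³ = 80 m³; used 57 m³; unused 23 m³.

23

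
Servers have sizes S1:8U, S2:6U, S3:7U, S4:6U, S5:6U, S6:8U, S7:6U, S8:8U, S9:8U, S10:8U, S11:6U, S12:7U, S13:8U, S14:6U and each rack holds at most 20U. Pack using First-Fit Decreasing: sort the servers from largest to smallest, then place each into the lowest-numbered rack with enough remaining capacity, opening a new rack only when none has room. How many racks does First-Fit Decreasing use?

6 racks

Sorted descending: 8, 8, 8, 8, 8, 8, 7, 7, 6, 6, 6, 6, 6, 6.
8U → rack 1 (remaining 12U)
8U → rack 1 (remaining 4U)
8U → rack 2 (remaining 12U)
8U → rack 2 (remaining 4U)
8U → rack 3 (remaining 12U)
8U → rack 3 (remaining 4U)
7U → rack 4 (remaining 13U)
7U → rack 4 (remaining 6U)
6U → rack 4 (remaining 0U)
6U → rack 5 (remaining 14U)
6U → rack 5 (remaining 8U)
6U → rack 5 (remaining 2U)
6U → rack 6 (remaining 14U)
6U → rack 6 (remaining 8U)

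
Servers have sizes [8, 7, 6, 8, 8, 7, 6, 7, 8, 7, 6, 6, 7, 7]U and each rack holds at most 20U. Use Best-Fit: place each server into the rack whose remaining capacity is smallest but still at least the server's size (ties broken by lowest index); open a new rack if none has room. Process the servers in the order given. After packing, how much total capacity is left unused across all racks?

rack 1: place 8U, 12U left
rack 1: place 7U, 5U left
rack 2: place 6U, 14U left
rack 2: place 8U, 6U left
rack 3: place 8U, 12U left
rack 3: place 7U, 5U left
rack 2: place 6U, 0U left
rack 4: place 7U, 13U left
rack 4: place 8U, 5U left
rack 5: place 7U, 13U left
rack 5: place 6U, 7U left
rack 5: place 6U, 1U left
rack 6: place 7U, 13U left
rack 6: place 7U, 6U left
6 racks × 20U = 120U; used 98U; unused 22U.

22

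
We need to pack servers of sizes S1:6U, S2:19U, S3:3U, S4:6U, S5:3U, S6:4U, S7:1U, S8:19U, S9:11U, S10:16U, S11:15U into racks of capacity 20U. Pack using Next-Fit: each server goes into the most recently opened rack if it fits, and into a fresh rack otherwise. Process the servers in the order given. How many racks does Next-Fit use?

7

S1 (6U) → rack 1 (remaining 14U)
S2 (19U) → rack 2 (remaining 1U)
S3 (3U) → rack 3 (remaining 17U)
S4 (6U) → rack 3 (remaining 11U)
S5 (3U) → rack 3 (remaining 8U)
S6 (4U) → rack 3 (remaining 4U)
S7 (1U) → rack 3 (remaining 3U)
S8 (19U) → rack 4 (remaining 1U)
S9 (11U) → rack 5 (remaining 9U)
S10 (16U) → rack 6 (remaining 4U)
S11 (15U) → rack 7 (remaining 5U)
Final racks: [6] [19] [3,6,3,4,1] [19] [11] [16] [15].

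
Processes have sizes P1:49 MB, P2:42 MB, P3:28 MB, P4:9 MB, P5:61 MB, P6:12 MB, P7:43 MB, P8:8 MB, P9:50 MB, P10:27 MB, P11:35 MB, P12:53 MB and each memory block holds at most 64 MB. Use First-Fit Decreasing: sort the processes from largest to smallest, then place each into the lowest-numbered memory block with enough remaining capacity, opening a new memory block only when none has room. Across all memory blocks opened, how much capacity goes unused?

Sorted descending: 61, 53, 50, 49, 43, 42, 35, 28, 27, 12, 9, 8.
61 MB → memory block 1 (remaining 3 MB)
53 MB → memory block 2 (remaining 11 MB)
50 MB → memory block 3 (remaining 14 MB)
49 MB → memory block 4 (remaining 15 MB)
43 MB → memory block 5 (remaining 21 MB)
42 MB → memory block 6 (remaining 22 MB)
35 MB → memory block 7 (remaining 29 MB)
28 MB → memory block 7 (remaining 1 MB)
27 MB → memory block 8 (remaining 37 MB)
12 MB → memory block 3 (remaining 2 MB)
9 MB → memory block 2 (remaining 2 MB)
8 MB → memory block 4 (remaining 7 MB)
8 memory blocks × 64 MB = 512 MB; used 417 MB; unused 95 MB.

95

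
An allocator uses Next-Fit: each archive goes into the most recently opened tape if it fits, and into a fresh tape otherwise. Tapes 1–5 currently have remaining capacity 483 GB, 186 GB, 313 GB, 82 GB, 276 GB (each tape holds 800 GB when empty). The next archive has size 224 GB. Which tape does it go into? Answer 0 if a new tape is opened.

5

Next-Fit only looks at tape 5, which has 276 GB free.
224 GB fits there.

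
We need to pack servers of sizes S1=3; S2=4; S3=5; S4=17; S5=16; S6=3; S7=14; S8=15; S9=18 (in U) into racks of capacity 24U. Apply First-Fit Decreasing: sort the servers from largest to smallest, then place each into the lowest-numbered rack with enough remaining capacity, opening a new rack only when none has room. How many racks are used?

5

Sorted descending: 18, 17, 16, 15, 14, 5, 4, 3, 3.
rack 1: place 18U, 6U left
rack 2: place 17U, 7U left
rack 3: place 16U, 8U left
rack 4: place 15U, 9U left
rack 5: place 14U, 10U left
rack 1: place 5U, 1U left
rack 2: place 4U, 3U left
rack 2: place 3U, 0U left
rack 3: place 3U, 5U left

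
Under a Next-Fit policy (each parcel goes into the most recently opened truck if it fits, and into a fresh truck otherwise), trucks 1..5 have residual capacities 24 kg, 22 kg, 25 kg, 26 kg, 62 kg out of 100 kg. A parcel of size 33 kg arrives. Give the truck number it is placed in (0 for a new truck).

5

Next-Fit only looks at truck 5, which has 62 kg free.
33 kg fits there.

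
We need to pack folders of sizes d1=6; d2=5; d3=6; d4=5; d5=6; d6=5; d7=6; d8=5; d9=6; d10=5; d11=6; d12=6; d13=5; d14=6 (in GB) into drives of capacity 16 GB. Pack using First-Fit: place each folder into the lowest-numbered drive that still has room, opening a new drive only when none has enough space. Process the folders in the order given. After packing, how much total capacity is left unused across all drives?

18

Put d1 (6 GB) in drive 1; 10 GB remain.
Put d2 (5 GB) in drive 1; 5 GB remain.
Put d3 (6 GB) in drive 2; 10 GB remain.
Put d4 (5 GB) in drive 1; 0 GB remain.
Put d5 (6 GB) in drive 2; 4 GB remain.
Put d6 (5 GB) in drive 3; 11 GB remain.
Put d7 (6 GB) in drive 3; 5 GB remain.
Put d8 (5 GB) in drive 3; 0 GB remain.
Put d9 (6 GB) in drive 4; 10 GB remain.
Put d10 (5 GB) in drive 4; 5 GB remain.
Put d11 (6 GB) in drive 5; 10 GB remain.
Put d12 (6 GB) in drive 5; 4 GB remain.
Put d13 (5 GB) in drive 4; 0 GB remain.
Put d14 (6 GB) in drive 6; 10 GB remain.
6 drives × 16 GB = 96 GB; used 78 GB; unused 18 GB.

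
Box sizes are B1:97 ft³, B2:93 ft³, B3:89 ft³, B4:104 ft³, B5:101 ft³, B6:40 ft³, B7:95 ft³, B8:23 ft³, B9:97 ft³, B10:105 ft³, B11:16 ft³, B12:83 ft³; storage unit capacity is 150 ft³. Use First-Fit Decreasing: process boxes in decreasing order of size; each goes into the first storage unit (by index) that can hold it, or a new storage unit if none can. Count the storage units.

Sorted descending: 105, 104, 101, 97, 97, 95, 93, 89, 83, 40, 23, 16.
105 ft³ → storage unit 1 (remaining 45 ft³)
104 ft³ → storage unit 2 (remaining 46 ft³)
101 ft³ → storage unit 3 (remaining 49 ft³)
97 ft³ → storage unit 4 (remaining 53 ft³)
97 ft³ → storage unit 5 (remaining 53 ft³)
95 ft³ → storage unit 6 (remaining 55 ft³)
93 ft³ → storage unit 7 (remaining 57 ft³)
89 ft³ → storage unit 8 (remaining 61 ft³)
83 ft³ → storage unit 9 (remaining 67 ft³)
40 ft³ → storage unit 1 (remaining 5 ft³)
23 ft³ → storage unit 2 (remaining 23 ft³)
16 ft³ → storage unit 2 (remaining 7 ft³)
Final storage units: [105,40] [104,23,16] [101] [97] [97] [95] [93] [89] [83].

9 storage units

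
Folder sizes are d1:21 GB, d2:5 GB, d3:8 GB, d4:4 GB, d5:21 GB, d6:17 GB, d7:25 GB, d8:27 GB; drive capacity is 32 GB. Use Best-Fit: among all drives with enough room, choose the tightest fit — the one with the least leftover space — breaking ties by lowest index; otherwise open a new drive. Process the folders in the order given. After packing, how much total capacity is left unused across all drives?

d1 (21 GB) → drive 1 (remaining 11 GB)
d2 (5 GB) → drive 1 (remaining 6 GB)
d3 (8 GB) → drive 2 (remaining 24 GB)
d4 (4 GB) → drive 1 (remaining 2 GB)
d5 (21 GB) → drive 2 (remaining 3 GB)
d6 (17 GB) → drive 3 (remaining 15 GB)
d7 (25 GB) → drive 4 (remaining 7 GB)
d8 (27 GB) → drive 5 (remaining 5 GB)
5 drives × 32 GB = 160 GB; used 128 GB; unused 32 GB.

32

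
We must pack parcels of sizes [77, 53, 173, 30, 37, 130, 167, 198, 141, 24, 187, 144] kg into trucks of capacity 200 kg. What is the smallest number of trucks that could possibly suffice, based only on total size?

Total size = 77 + 53 + 173 + 30 + 37 + 130 + 167 + 198 + 141 + 24 + 187 + 144 = 1361 kg.
⌈1361 / 200⌉ = 7.

7 trucks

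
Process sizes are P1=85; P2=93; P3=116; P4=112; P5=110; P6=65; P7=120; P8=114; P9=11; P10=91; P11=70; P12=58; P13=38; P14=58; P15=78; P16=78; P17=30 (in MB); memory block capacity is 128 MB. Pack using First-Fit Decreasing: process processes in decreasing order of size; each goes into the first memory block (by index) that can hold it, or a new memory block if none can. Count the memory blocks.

Sorted descending: 120, 116, 114, 112, 110, 93, 91, 85, 78, 78, 70, 65, 58, 58, 38, 30, 11.
Put 120 MB in memory block 1; 8 MB remain.
Put 116 MB in memory block 2; 12 MB remain.
Put 114 MB in memory block 3; 14 MB remain.
Put 112 MB in memory block 4; 16 MB remain.
Put 110 MB in memory block 5; 18 MB remain.
Put 93 MB in memory block 6; 35 MB remain.
Put 91 MB in memory block 7; 37 MB remain.
Put 85 MB in memory block 8; 43 MB remain.
Put 78 MB in memory block 9; 50 MB remain.
Put 78 MB in memory block 10; 50 MB remain.
Put 70 MB in memory block 11; 58 MB remain.
Put 65 MB in memory block 12; 63 MB remain.
Put 58 MB in memory block 11; 0 MB remain.
Put 58 MB in memory block 12; 5 MB remain.
Put 38 MB in memory block 8; 5 MB remain.
Put 30 MB in memory block 6; 5 MB remain.
Put 11 MB in memory block 2; 1 MB remain.

12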